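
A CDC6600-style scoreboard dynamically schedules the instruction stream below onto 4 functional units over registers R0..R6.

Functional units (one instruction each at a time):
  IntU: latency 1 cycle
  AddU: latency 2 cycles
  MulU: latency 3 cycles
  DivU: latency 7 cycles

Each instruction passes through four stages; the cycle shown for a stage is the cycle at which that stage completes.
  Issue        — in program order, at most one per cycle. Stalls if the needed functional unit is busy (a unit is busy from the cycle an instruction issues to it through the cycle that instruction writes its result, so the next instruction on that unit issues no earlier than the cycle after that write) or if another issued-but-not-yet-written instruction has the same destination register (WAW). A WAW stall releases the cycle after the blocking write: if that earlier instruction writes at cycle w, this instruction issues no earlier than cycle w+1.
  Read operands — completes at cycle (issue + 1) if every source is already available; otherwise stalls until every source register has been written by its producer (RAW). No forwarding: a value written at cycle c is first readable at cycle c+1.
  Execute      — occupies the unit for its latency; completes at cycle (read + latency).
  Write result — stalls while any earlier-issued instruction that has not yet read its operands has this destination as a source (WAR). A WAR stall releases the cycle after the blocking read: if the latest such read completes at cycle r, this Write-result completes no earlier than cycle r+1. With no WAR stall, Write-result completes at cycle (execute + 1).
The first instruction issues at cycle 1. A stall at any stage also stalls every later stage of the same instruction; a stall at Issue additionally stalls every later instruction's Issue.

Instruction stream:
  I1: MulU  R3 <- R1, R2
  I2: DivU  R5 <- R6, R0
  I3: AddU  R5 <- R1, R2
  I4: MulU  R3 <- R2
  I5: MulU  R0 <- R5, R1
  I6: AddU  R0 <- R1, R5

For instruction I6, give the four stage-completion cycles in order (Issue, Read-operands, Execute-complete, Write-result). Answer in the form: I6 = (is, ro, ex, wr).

I1  is:1  ro:2  ex:5  wr:6
I2  is:2  ro:3  ex:10  wr:11
I3  is:12  ro:13  ex:15  wr:16  — WAW R5: wait I2 write@11
I4  is:13  ro:14  ex:17  wr:18
I5  is:19  ro:20  ex:23  wr:24  — struct: MulU busy until I4 writes@18
I6  is:25  ro:26  ex:28  wr:29  — WAW R0: wait I5 write@24

I6 = (25, 26, 28, 29)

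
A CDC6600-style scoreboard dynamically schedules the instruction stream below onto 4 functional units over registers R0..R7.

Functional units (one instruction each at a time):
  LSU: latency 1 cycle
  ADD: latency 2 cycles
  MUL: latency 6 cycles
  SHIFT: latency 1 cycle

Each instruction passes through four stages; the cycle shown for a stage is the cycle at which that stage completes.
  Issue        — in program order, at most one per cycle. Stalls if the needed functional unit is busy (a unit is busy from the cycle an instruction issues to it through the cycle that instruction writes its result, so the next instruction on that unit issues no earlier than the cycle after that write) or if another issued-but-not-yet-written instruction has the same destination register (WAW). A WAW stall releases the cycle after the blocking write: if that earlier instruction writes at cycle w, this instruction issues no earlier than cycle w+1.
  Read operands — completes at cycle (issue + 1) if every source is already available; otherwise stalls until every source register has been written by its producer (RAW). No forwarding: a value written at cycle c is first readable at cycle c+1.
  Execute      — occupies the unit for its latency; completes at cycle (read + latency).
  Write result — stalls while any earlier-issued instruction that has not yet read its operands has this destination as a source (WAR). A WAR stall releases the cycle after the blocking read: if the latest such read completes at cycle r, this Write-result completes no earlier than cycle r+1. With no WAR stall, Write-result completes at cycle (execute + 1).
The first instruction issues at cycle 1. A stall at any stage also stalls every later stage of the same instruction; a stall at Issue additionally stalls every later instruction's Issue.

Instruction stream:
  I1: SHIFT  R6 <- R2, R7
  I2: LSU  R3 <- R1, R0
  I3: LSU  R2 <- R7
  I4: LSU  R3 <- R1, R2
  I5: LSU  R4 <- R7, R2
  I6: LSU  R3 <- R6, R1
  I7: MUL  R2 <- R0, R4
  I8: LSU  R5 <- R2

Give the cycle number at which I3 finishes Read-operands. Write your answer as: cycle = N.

c1: I1→SHIFT
c2: I1 RO · I2→LSU
c3: I1 EX · I2 RO
c4: I1 WR R6 · I2 EX
c5: I2 WR R3
c6: I3→LSU
c7: I3 RO
c8: I3 EX
c9: I3 WR R2
c10: I4→LSU
c11: I4 RO
c12: I4 EX
c13: I4 WR R3
c14: I5→LSU
c15: I5 RO
c16: I5 EX
c17: I5 WR R4
c18: I6→LSU
c19: I6 RO · I7→MUL
c20: I6 EX · I7 RO
c21: I6 WR R3
c22: I8→LSU
c26: I7 EX
c27: I7 WR R2
c28: I8 RO
c29: I8 EX
c30: I8 WR R5

cycle = 7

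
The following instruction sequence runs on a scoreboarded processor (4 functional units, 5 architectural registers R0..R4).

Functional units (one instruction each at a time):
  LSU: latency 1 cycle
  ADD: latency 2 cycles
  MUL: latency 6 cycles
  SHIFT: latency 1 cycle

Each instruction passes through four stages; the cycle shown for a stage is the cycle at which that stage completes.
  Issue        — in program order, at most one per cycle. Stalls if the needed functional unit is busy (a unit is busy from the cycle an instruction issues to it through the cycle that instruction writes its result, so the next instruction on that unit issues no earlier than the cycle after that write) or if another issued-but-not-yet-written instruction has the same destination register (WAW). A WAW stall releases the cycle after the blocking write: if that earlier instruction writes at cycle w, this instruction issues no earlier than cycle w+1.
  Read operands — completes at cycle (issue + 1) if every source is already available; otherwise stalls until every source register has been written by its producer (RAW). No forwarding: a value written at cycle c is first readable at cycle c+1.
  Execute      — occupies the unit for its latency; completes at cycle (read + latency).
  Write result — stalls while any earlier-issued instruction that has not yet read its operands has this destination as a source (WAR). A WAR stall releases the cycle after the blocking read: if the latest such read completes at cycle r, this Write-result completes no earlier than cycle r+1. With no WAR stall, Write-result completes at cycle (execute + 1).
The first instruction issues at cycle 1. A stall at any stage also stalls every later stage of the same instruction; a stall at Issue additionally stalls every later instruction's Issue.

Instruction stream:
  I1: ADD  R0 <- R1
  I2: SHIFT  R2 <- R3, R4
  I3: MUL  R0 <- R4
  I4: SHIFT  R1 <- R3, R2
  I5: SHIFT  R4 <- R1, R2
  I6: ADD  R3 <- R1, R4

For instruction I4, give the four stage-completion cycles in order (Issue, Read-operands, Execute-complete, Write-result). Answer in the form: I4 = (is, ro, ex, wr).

[1] I1 issues→ADD
[2] I1 reads | I2 issues→SHIFT
[3] I2 reads
[4] I1 exec-done | I2 exec-done
[5] I1 writes R0 | I2 writes R2
[6] I3 issues→MUL
[7] I3 reads | I4 issues→SHIFT
[8] I4 reads
[9] I4 exec-done
[10] I4 writes R1
[11] I5 issues→SHIFT
[12] I5 reads | I6 issues→ADD
[13] I3 exec-done | I5 exec-done
[14] I3 writes R0 | I5 writes R4
[15] I6 reads
[17] I6 exec-done
[18] I6 writes R3

I4 = (7, 8, 9, 10)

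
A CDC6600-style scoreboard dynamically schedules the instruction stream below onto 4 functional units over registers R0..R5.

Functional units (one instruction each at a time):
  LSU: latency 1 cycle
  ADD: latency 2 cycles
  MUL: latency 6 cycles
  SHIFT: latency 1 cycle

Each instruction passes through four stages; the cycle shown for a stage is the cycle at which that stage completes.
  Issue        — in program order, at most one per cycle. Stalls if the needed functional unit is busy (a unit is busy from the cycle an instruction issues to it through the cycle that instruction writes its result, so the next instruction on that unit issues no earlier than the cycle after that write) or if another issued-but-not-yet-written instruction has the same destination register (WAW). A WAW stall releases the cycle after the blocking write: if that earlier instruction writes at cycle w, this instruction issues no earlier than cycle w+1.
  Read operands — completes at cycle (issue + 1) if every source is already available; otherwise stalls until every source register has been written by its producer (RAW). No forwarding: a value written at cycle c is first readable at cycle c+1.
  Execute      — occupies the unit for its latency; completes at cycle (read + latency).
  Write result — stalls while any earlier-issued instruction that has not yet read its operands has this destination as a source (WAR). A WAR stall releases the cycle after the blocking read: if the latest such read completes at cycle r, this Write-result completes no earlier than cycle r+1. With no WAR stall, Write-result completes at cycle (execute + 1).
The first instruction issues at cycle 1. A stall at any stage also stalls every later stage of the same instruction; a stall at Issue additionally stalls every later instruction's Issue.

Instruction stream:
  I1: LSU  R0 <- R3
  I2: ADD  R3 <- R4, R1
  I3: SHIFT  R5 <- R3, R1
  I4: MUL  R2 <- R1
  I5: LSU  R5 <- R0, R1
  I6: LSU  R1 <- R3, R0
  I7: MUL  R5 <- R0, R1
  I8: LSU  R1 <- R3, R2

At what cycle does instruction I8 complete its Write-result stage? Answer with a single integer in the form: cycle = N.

cycle = 21

I1: IS=1 RO=2 EX=3 WR=4
I2: IS=2 RO=3 EX=5 WR=6
I3: IS=3 RO=7 EX=8 WR=9  [RAW R3: wait I2 write@6]
I4: IS=4 RO=5 EX=11 WR=12
I5: IS=10 RO=11 EX=12 WR=13  [WAW R5: wait I3 write@9]
I6: IS=14 RO=15 EX=16 WR=17  [struct: LSU busy until I5 writes@13]
I7: IS=15 RO=18 EX=24 WR=25  [RAW R1: wait I6 write@17]
I8: IS=18 RO=19 EX=20 WR=21  [struct: LSU busy until I6 writes@17]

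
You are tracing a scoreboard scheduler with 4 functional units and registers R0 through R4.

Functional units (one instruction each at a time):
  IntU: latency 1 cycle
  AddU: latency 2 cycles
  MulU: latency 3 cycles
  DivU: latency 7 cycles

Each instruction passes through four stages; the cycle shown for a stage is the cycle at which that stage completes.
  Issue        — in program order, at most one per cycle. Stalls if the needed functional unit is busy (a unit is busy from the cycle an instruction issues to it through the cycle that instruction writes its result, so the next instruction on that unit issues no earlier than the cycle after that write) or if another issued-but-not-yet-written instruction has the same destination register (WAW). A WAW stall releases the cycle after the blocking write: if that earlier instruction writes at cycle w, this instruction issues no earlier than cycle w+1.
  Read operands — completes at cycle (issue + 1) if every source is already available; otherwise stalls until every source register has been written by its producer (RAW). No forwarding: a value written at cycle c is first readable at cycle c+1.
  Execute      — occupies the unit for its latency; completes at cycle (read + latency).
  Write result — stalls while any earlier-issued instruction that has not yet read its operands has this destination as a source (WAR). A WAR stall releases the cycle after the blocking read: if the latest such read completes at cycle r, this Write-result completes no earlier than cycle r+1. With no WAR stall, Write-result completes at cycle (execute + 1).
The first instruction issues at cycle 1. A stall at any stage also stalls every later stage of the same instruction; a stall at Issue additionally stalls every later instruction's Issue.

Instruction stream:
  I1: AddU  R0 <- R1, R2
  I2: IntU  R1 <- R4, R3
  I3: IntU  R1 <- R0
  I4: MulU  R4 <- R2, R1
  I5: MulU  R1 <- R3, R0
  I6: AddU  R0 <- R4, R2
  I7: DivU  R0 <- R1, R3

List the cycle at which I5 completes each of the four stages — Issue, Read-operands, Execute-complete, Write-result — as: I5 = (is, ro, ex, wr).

I5 = (15, 16, 19, 20)

c1: I1 issues→AddU
c2: I1 reads, I2 issues→IntU
c3: I2 reads
c4: I1 exec-done, I2 exec-done
c5: I1 writes R0, I2 writes R1
c6: I3 issues→IntU
c7: I3 reads, I4 issues→MulU
c8: I3 exec-done
c9: I3 writes R1
c10: I4 reads
c13: I4 exec-done
c14: I4 writes R4
c15: I5 issues→MulU
c16: I5 reads, I6 issues→AddU
c17: I6 reads
c19: I5 exec-done, I6 exec-done
c20: I5 writes R1, I6 writes R0
c21: I7 issues→DivU
c22: I7 reads
c29: I7 exec-done
c30: I7 writes R0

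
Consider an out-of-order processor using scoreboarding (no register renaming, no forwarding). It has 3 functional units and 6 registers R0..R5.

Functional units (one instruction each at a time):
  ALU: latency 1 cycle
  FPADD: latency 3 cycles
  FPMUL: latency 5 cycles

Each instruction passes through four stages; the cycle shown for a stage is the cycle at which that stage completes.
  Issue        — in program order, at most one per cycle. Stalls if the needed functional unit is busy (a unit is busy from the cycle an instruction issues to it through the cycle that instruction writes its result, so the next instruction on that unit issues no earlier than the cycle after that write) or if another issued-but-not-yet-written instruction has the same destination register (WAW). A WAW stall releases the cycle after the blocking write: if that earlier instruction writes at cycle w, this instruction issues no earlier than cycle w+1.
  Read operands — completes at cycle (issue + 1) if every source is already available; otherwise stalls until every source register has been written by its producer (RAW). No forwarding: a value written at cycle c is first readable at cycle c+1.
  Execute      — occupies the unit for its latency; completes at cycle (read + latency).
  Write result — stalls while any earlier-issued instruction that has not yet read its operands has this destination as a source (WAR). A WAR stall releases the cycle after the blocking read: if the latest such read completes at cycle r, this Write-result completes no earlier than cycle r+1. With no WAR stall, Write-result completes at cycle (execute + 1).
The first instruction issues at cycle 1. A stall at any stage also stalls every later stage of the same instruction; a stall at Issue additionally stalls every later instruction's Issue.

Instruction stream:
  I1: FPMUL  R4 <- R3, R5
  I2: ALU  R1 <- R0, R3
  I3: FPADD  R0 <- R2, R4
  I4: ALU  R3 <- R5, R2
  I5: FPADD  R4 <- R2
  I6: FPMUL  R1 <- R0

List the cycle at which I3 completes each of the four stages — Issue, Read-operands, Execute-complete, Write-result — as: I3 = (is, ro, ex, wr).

I3 = (3, 9, 12, 13)

[1] I1→FPMUL
[2] I1 RO, I2→ALU
[3] I2 RO, I3→FPADD
[4] I2 EX
[5] I2 WR R1
[6] I4→ALU
[7] I1 EX, I4 RO
[8] I1 WR R4, I4 EX
[9] I3 RO, I4 WR R3
[12] I3 EX
[13] I3 WR R0
[14] I5→FPADD
[15] I5 RO, I6→FPMUL
[16] I6 RO
[18] I5 EX
[19] I5 WR R4
[21] I6 EX
[22] I6 WR R1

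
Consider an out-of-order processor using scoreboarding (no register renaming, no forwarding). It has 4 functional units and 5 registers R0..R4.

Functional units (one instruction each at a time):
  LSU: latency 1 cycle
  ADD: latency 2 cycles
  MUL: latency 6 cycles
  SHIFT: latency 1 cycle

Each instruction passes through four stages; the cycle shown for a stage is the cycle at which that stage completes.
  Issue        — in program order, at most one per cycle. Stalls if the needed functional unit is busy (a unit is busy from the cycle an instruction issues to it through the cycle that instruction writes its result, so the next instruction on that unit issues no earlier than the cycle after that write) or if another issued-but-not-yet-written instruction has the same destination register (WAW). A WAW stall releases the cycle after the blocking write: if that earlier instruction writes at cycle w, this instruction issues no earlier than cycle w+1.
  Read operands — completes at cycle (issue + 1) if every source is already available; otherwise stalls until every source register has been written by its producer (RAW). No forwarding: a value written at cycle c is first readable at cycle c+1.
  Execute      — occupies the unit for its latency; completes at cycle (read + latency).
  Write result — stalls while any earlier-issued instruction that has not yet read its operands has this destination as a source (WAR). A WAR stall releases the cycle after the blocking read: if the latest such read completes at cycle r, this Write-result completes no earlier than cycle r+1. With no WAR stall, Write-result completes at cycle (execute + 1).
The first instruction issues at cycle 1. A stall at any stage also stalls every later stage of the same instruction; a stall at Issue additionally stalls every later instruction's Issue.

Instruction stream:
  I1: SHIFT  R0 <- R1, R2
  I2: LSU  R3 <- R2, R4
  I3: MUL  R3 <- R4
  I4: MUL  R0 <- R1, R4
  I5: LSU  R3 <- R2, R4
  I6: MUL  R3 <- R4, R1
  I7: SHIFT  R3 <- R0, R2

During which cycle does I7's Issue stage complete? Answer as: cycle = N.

I1 -> (1, 2, 3, 4)
I2 -> (2, 3, 4, 5)
I3 -> (6, 7, 13, 14)  // WAW R3: wait I2 write@5
I4 -> (15, 16, 22, 23)  // struct: MUL busy until I3 writes@14
I5 -> (16, 17, 18, 19)
I6 -> (24, 25, 31, 32)  // struct: MUL busy until I4 writes@23
I7 -> (33, 34, 35, 36)  // WAW R3: wait I6 write@32

cycle = 33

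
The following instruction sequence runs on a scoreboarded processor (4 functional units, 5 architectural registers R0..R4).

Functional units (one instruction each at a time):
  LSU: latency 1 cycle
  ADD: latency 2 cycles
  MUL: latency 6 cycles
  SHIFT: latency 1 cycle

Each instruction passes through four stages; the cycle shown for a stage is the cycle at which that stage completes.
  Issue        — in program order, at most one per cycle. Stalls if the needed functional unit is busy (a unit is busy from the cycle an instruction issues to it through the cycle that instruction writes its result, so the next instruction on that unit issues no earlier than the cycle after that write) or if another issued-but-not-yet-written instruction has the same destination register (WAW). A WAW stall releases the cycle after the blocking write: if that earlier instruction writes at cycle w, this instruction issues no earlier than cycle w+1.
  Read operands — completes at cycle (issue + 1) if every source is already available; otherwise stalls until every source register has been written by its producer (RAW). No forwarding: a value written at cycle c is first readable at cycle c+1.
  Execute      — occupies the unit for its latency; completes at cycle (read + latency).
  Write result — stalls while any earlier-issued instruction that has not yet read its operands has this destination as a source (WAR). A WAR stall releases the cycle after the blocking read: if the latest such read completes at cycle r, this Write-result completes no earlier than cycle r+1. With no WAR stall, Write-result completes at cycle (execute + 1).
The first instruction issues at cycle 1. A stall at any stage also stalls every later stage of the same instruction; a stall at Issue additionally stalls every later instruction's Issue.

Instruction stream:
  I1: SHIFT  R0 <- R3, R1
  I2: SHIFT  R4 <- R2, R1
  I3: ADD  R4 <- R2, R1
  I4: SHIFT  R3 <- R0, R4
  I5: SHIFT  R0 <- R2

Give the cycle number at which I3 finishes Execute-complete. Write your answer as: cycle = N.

I1 -> (1, 2, 3, 4)
I2 -> (5, 6, 7, 8)  // struct: SHIFT busy until I1 writes@4
I3 -> (9, 10, 12, 13)  // WAW R4: wait I2 write@8
I4 -> (10, 14, 15, 16)  // RAW R4: wait I3 write@13
I5 -> (17, 18, 19, 20)  // struct: SHIFT busy until I4 writes@16

cycle = 12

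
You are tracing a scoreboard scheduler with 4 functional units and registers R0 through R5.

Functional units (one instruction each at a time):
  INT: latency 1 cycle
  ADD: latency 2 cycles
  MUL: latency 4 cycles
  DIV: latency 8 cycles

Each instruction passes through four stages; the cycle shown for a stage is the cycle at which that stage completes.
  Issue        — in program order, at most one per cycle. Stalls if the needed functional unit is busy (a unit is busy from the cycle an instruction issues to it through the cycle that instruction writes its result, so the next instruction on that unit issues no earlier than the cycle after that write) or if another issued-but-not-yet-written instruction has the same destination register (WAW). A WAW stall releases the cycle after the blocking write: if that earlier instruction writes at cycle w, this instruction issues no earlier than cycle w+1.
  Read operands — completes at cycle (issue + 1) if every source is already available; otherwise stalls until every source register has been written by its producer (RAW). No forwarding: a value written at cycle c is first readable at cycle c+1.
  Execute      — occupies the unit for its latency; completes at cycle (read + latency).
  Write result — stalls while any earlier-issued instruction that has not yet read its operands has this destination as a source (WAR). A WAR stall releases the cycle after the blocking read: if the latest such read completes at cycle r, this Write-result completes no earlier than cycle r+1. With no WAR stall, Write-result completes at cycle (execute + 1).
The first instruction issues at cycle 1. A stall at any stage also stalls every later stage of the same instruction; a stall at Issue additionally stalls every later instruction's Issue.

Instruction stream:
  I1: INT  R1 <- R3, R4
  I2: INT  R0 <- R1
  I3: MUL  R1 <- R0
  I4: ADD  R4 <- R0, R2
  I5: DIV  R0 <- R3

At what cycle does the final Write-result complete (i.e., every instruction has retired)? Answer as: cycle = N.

cycle = 19

1) issue 1, read 2, done 3, write 4
2) issue 5, read 6, done 7, write 8  <struct: INT busy until I1 writes@4>
3) issue 6, read 9, done 13, write 14  <RAW R0: wait I2 write@8>
4) issue 7, read 9, done 11, write 12  <RAW R0: wait I2 write@8>
5) issue 9, read 10, done 18, write 19  <WAW R0: wait I2 write@8>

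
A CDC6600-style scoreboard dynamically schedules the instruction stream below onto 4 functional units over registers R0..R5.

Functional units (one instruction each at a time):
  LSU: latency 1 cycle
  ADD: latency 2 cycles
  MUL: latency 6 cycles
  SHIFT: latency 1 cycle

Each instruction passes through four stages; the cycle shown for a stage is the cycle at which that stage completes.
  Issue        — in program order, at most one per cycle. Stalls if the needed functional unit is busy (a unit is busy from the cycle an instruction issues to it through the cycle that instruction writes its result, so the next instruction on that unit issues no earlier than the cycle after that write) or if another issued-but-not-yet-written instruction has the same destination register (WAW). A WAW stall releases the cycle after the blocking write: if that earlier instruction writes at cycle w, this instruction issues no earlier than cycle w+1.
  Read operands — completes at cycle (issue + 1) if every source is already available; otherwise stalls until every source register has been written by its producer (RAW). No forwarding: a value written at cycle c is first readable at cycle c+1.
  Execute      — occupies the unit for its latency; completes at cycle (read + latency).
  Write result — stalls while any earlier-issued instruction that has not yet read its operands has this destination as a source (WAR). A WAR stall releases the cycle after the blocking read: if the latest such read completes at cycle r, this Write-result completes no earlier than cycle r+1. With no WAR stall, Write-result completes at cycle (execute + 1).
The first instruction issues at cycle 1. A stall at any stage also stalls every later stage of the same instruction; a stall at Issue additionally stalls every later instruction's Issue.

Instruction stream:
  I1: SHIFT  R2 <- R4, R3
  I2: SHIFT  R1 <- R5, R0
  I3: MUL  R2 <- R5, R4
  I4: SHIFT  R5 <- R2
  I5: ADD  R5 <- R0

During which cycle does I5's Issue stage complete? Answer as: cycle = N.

cycle 1: I1→SHIFT
cycle 2: I1 RO
cycle 3: I1 EX
cycle 4: I1 WR R2
cycle 5: I2→SHIFT
cycle 6: I2 RO · I3→MUL
cycle 7: I2 EX · I3 RO
cycle 8: I2 WR R1
cycle 9: I4→SHIFT
cycle 13: I3 EX
cycle 14: I3 WR R2
cycle 15: I4 RO
cycle 16: I4 EX
cycle 17: I4 WR R5
cycle 18: I5→ADD
cycle 19: I5 RO
cycle 21: I5 EX
cycle 22: I5 WR R5

cycle = 18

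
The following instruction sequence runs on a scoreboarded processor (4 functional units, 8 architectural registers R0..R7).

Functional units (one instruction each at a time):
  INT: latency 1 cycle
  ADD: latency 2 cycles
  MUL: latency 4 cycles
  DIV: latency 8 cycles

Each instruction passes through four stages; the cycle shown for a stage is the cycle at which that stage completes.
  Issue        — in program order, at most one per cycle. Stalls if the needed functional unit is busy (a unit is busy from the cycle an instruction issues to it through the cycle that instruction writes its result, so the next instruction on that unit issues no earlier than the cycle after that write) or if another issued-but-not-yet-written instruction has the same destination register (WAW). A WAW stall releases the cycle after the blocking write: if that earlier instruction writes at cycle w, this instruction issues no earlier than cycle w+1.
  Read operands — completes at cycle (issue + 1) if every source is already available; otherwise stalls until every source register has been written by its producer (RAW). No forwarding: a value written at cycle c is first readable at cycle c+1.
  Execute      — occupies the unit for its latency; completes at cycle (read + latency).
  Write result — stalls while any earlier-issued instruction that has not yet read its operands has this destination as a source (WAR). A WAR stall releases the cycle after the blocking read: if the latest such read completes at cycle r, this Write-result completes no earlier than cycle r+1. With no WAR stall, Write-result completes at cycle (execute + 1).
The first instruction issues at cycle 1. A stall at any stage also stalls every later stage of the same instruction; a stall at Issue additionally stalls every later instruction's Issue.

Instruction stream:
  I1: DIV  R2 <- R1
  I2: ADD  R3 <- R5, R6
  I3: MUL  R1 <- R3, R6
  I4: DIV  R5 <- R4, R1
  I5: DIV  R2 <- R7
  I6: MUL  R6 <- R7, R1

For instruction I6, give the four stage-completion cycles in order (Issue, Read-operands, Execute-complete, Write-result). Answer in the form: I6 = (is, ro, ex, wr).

I6 = (24, 25, 29, 30)

[1] I1 dispatched to DIV
[2] I1 operands ready; I2 dispatched to ADD
[3] I2 operands ready; I3 dispatched to MUL
[5] I2 complete
[6] R3←I2
[7] I3 operands ready
[10] I1 complete
[11] R2←I1; I3 complete
[12] R1←I3; I4 dispatched to DIV
[13] I4 operands ready
[21] I4 complete
[22] R5←I4
[23] I5 dispatched to DIV
[24] I5 operands ready; I6 dispatched to MUL
[25] I6 operands ready
[29] I6 complete
[30] R6←I6
[32] I5 complete
[33] R2←I5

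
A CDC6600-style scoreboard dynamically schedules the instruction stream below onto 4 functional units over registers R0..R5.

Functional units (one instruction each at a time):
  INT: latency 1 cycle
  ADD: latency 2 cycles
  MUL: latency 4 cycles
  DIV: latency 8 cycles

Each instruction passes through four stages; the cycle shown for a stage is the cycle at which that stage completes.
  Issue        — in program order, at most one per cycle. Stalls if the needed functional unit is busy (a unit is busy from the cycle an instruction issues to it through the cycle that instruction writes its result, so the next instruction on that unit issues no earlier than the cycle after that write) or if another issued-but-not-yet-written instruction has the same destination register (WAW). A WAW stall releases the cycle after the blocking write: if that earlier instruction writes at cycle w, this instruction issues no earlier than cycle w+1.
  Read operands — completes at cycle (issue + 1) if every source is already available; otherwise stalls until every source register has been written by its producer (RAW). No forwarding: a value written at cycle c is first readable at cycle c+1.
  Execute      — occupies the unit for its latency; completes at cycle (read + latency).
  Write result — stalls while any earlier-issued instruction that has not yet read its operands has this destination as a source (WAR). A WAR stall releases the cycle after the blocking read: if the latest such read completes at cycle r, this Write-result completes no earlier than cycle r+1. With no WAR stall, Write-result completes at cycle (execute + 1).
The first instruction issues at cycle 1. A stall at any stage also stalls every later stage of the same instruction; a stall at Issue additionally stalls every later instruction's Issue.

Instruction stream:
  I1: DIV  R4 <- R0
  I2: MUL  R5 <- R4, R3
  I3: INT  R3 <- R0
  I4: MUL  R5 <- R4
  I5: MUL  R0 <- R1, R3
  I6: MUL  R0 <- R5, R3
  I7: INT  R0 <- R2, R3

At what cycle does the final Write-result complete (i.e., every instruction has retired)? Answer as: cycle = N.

cycle = 42

I1: IS=1 RO=2 EX=10 WR=11
I2: IS=2 RO=12 EX=16 WR=17  [RAW R4: wait I1 write@11]
I3: IS=3 RO=4 EX=5 WR=13  [WAR R3: wait I2 read@12]
I4: IS=18 RO=19 EX=23 WR=24  [struct: MUL busy until I2 writes@17]
I5: IS=25 RO=26 EX=30 WR=31  [struct: MUL busy until I4 writes@24]
I6: IS=32 RO=33 EX=37 WR=38  [struct: MUL busy until I5 writes@31]
I7: IS=39 RO=40 EX=41 WR=42  [WAW R0: wait I6 write@38]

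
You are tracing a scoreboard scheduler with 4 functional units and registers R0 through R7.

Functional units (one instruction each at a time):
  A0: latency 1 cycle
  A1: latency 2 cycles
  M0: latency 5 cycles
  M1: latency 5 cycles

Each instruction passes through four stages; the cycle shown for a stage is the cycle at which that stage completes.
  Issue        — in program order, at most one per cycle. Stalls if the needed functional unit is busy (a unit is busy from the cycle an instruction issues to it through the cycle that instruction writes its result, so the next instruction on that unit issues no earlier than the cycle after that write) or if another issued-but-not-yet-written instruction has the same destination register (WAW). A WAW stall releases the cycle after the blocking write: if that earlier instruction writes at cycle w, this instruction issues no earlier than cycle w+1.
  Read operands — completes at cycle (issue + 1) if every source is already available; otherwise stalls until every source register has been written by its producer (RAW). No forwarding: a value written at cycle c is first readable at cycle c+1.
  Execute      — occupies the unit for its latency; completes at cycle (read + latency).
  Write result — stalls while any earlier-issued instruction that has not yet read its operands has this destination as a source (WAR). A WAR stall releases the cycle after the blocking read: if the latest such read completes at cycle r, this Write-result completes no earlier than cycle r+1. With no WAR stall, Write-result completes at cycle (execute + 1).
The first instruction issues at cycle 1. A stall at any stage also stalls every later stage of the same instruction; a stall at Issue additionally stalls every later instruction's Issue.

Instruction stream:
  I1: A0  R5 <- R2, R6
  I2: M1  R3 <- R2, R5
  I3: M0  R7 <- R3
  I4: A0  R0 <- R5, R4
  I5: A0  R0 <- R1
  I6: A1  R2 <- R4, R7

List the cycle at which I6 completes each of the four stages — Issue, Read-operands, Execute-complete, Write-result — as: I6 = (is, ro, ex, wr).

I1 -> (1, 2, 3, 4)
I2 -> (2, 5, 10, 11)  // RAW R5: wait I1 write@4
I3 -> (3, 12, 17, 18)  // RAW R3: wait I2 write@11
I4 -> (5, 6, 7, 8)  // struct: A0 busy until I1 writes@4
I5 -> (9, 10, 11, 12)  // struct: A0 busy until I4 writes@8
I6 -> (10, 19, 21, 22)  // RAW R7: wait I3 write@18

I6 = (10, 19, 21, 22)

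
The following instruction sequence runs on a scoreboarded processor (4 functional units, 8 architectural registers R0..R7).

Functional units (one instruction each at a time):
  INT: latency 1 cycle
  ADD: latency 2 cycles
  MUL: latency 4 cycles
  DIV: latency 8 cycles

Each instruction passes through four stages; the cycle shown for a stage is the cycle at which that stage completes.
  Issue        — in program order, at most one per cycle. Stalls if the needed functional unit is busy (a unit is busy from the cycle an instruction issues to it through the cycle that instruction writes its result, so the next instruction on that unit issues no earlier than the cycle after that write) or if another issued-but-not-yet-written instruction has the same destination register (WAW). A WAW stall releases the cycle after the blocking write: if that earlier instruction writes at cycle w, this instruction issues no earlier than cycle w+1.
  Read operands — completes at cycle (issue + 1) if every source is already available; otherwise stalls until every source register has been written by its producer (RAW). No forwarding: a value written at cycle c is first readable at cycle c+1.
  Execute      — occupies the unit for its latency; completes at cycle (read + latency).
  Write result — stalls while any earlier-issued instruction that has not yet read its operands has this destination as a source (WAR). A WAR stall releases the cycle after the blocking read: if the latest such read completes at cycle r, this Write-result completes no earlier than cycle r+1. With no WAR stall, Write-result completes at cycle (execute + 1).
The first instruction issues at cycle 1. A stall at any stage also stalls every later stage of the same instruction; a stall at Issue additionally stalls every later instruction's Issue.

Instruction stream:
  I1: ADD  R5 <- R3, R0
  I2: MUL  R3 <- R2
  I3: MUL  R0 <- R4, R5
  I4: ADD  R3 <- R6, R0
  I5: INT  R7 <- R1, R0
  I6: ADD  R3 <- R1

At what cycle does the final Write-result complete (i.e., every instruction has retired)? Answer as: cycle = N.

[I1] 1/2/4/5
[I2] 2/3/7/8
[I3] 9/10/14/15  (struct: MUL busy until I2 writes@8)
[I4] 10/16/18/19  (RAW R0: wait I3 write@15)
[I5] 11/16/17/18  (RAW R0: wait I3 write@15)
[I6] 20/21/23/24  (struct: ADD busy until I4 writes@19)

cycle = 24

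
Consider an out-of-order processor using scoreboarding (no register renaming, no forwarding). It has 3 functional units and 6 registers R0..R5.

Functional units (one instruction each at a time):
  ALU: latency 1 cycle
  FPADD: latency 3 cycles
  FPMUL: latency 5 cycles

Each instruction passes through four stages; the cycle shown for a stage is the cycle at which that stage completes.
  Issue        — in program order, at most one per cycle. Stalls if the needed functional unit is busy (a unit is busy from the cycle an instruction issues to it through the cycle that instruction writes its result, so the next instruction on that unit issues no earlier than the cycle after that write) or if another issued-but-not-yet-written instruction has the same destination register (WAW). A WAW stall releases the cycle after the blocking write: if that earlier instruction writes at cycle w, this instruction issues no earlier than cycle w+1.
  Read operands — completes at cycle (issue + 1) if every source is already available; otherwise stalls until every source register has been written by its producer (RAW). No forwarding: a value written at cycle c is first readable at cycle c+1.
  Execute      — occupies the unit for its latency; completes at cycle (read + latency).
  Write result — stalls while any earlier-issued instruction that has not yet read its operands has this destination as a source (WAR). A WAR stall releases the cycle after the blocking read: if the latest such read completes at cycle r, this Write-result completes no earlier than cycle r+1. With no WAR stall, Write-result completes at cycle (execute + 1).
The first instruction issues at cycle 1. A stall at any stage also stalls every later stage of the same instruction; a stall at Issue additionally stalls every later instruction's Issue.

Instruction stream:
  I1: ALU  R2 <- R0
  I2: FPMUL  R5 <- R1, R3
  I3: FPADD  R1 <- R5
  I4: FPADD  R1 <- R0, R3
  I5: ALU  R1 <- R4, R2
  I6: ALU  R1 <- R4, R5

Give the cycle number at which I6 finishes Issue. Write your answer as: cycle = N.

cycle = 25

cycle 1: issue I1 (ALU)
cycle 2: I1 read-ops | issue I2 (FPMUL)
cycle 3: I1 finished on ALU | I2 read-ops | issue I3 (FPADD)
cycle 4: I1→R2
cycle 8: I2 finished on FPMUL
cycle 9: I2→R5
cycle 10: I3 read-ops
cycle 13: I3 finished on FPADD
cycle 14: I3→R1
cycle 15: issue I4 (FPADD)
cycle 16: I4 read-ops
cycle 19: I4 finished on FPADD
cycle 20: I4→R1
cycle 21: issue I5 (ALU)
cycle 22: I5 read-ops
cycle 23: I5 finished on ALU
cycle 24: I5→R1
cycle 25: issue I6 (ALU)
cycle 26: I6 read-ops
cycle 27: I6 finished on ALU
cycle 28: I6→R1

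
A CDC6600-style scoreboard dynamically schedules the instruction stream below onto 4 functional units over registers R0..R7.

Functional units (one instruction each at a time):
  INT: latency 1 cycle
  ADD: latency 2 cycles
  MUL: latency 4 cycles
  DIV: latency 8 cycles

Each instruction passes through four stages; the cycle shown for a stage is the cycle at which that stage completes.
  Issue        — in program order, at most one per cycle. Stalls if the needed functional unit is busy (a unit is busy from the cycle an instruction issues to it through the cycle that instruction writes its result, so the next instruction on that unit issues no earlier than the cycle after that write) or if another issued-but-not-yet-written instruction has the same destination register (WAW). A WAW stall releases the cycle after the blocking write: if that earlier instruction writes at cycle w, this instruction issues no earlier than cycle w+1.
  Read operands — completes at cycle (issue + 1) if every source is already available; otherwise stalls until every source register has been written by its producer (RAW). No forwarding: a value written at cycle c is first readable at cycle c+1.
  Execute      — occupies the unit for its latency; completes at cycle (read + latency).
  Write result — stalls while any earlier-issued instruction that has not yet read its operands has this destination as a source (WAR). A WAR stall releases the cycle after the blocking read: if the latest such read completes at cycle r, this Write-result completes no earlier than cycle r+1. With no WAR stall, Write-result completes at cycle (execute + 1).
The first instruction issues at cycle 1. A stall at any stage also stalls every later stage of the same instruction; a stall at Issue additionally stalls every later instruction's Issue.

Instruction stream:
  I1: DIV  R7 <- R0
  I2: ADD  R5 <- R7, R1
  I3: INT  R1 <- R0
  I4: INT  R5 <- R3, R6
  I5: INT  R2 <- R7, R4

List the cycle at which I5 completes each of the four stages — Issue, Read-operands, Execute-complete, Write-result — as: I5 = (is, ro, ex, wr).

I5 = (20, 21, 22, 23)

cycle 1: I1 issues→DIV
cycle 2: I1 reads; I2 issues→ADD
cycle 3: I3 issues→INT
cycle 4: I3 reads
cycle 5: I3 exec-done
cycle 10: I1 exec-done
cycle 11: I1 writes R7
cycle 12: I2 reads
cycle 13: I3 writes R1
cycle 14: I2 exec-done
cycle 15: I2 writes R5
cycle 16: I4 issues→INT
cycle 17: I4 reads
cycle 18: I4 exec-done
cycle 19: I4 writes R5
cycle 20: I5 issues→INT
cycle 21: I5 reads
cycle 22: I5 exec-done
cycle 23: I5 writes R2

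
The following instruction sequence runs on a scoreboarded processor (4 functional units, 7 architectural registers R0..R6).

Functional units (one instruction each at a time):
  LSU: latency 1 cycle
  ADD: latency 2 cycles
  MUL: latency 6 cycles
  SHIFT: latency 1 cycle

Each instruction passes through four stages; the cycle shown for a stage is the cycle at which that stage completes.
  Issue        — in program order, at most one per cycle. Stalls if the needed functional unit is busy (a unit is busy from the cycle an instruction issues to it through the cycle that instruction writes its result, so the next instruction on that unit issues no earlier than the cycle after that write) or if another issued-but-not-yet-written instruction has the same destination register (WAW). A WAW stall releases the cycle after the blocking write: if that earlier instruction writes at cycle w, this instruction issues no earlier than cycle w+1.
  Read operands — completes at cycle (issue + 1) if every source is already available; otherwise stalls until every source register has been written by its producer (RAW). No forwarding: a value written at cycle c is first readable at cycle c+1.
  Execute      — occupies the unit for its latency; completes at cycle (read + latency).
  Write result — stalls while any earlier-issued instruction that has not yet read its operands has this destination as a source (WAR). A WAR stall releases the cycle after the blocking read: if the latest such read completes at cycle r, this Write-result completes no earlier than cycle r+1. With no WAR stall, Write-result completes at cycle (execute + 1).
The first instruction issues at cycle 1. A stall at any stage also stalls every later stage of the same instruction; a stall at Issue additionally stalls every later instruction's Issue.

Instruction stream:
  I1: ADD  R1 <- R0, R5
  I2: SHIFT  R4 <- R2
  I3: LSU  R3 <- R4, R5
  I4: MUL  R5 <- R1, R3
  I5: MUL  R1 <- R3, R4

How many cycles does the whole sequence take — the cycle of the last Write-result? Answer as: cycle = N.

I1 -> (1, 2, 4, 5)
I2 -> (2, 3, 4, 5)
I3 -> (3, 6, 7, 8)  // RAW R4: wait I2 write@5
I4 -> (4, 9, 15, 16)  // RAW R3: wait I3 write@8
I5 -> (17, 18, 24, 25)  // struct: MUL busy until I4 writes@16

cycle = 25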